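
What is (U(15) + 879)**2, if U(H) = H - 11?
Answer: 779689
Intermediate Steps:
U(H) = -11 + H
(U(15) + 879)**2 = ((-11 + 15) + 879)**2 = (4 + 879)**2 = 883**2 = 779689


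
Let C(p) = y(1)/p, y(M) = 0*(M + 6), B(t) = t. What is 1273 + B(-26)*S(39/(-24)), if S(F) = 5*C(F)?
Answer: 1273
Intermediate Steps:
y(M) = 0 (y(M) = 0*(6 + M) = 0)
C(p) = 0 (C(p) = 0/p = 0)
S(F) = 0 (S(F) = 5*0 = 0)
1273 + B(-26)*S(39/(-24)) = 1273 - 26*0 = 1273 + 0 = 1273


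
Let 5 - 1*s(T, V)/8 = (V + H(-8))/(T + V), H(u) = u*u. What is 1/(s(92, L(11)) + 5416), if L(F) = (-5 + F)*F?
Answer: 79/430504 ≈ 0.00018351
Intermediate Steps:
L(F) = F*(-5 + F)
H(u) = u**2
s(T, V) = 40 - 8*(64 + V)/(T + V) (s(T, V) = 40 - 8*(V + (-8)**2)/(T + V) = 40 - 8*(V + 64)/(T + V) = 40 - 8*(64 + V)/(T + V))
1/(s(92, L(11)) + 5416) = 1/(8*(-64 + 4*(11*(-5 + 11)) + 5*92)/(92 + 11*(-5 + 11)) + 5416) = 1/(8*(-64 + 4*(11*6) + 460)/(92 + 11*6) + 5416) = 1/(8*(-64 + 4*66 + 460)/(92 + 66) + 5416) = 1/(8*(-64 + 264 + 460)/158 + 5416) = 1/(8*(1/158)*660 + 5416) = 1/(2640/79 + 5416) = 1/(430504/79) = 79/430504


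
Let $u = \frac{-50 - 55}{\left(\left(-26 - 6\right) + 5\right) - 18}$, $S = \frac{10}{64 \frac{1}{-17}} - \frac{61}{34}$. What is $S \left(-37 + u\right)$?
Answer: $\frac{10491}{68} \approx 154.28$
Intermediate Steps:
$S = - \frac{2421}{544}$ ($S = \frac{10}{64 \left(- \frac{1}{17}\right)} - \frac{61}{34} = \frac{10}{- \frac{64}{17}} - \frac{61}{34} = 10 \left(- \frac{17}{64}\right) - \frac{61}{34} = - \frac{85}{32} - \frac{61}{34} = - \frac{2421}{544} \approx -4.4504$)
$u = \frac{7}{3}$ ($u = - \frac{105}{\left(-32 + 5\right) - 18} = - \frac{105}{-27 - 18} = - \frac{105}{-45} = \left(-105\right) \left(- \frac{1}{45}\right) = \frac{7}{3} \approx 2.3333$)
$S \left(-37 + u\right) = - \frac{2421 \left(-37 + \frac{7}{3}\right)}{544} = \left(- \frac{2421}{544}\right) \left(- \frac{104}{3}\right) = \frac{10491}{68}$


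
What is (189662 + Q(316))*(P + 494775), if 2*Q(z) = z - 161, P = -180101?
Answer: 59706087423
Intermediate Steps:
Q(z) = -161/2 + z/2 (Q(z) = (z - 161)/2 = (-161 + z)/2 = -161/2 + z/2)
(189662 + Q(316))*(P + 494775) = (189662 + (-161/2 + (½)*316))*(-180101 + 494775) = (189662 + (-161/2 + 158))*314674 = (189662 + 155/2)*314674 = (379479/2)*314674 = 59706087423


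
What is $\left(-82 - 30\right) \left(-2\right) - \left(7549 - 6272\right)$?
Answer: $-1053$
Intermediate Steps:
$\left(-82 - 30\right) \left(-2\right) - \left(7549 - 6272\right) = \left(-112\right) \left(-2\right) - 1277 = 224 - 1277 = -1053$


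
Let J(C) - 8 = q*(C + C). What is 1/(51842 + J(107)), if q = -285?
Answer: -1/9140 ≈ -0.00010941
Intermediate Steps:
J(C) = 8 - 570*C (J(C) = 8 - 285*(C + C) = 8 - 570*C)
1/(51842 + J(107)) = 1/(51842 + (8 - 570*107)) = 1/(51842 + (8 - 60990)) = 1/(51842 - 60982) = 1/(-9140) = -1/9140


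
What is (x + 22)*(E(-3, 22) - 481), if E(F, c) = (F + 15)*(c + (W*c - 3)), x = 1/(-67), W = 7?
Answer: 2349435/67 ≈ 35066.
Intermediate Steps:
x = -1/67 ≈ -0.014925
E(F, c) = (-3 + 8*c)*(15 + F) (E(F, c) = (F + 15)*(c + (7*c - 3)) = (15 + F)*(c + (-3 + 7*c)) = (15 + F)*(-3 + 8*c) = (-3 + 8*c)*(15 + F))
(x + 22)*(E(-3, 22) - 481) = (-1/67 + 22)*((-45 - 3*(-3) + 120*22 + 8*(-3)*22) - 481) = 1473*((-45 + 9 + 2640 - 528) - 481)/67 = 1473*(2076 - 481)/67 = (1473/67)*1595 = 2349435/67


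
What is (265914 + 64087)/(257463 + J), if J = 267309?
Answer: 330001/524772 ≈ 0.62885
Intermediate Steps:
(265914 + 64087)/(257463 + J) = (265914 + 64087)/(257463 + 267309) = 330001/524772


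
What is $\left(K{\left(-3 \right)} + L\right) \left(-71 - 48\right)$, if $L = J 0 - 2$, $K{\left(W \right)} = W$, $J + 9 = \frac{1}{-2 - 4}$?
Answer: $595$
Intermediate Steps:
$J = - \frac{55}{6}$ ($J = -9 + \frac{1}{-2 - 4} = -9 + \frac{1}{-6} = -9 - \frac{1}{6} = - \frac{55}{6} \approx -9.1667$)
$L = -2$ ($L = \left(- \frac{55}{6}\right) 0 - 2 = 0 - 2 = -2$)
$\left(K{\left(-3 \right)} + L\right) \left(-71 - 48\right) = \left(-3 - 2\right) \left(-71 - 48\right) = - 5 \left(-71 - 48\right) = \left(-5\right) \left(-119\right) = 595$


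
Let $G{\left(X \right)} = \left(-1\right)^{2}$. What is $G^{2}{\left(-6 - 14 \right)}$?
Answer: $1$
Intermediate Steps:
$G{\left(X \right)} = 1$
$G^{2}{\left(-6 - 14 \right)} = 1^{2} = 1$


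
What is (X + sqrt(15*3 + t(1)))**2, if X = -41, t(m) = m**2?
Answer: (41 - sqrt(46))**2 ≈ 1170.8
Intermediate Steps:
(X + sqrt(15*3 + t(1)))**2 = (-41 + sqrt(15*3 + 1**2))**2 = (-41 + sqrt(45 + 1))**2 = (-41 + sqrt(46))**2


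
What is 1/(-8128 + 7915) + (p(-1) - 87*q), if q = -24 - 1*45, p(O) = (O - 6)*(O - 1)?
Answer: 1281620/213 ≈ 6017.0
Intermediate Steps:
p(O) = (-1 + O)*(-6 + O) (p(O) = (-6 + O)*(-1 + O) = (-1 + O)*(-6 + O))
q = -69 (q = -24 - 45 = -69)
1/(-8128 + 7915) + (p(-1) - 87*q) = 1/(-8128 + 7915) + ((6 + (-1)² - 7*(-1)) - 87*(-69)) = 1/(-213) + ((6 + 1 + 7) + 6003) = -1/213 + (14 + 6003) = -1/213 + 6017 = 1281620/213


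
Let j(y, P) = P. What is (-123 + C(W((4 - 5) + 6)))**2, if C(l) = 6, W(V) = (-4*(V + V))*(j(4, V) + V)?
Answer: 13689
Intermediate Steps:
W(V) = -16*V**2 (W(V) = (-4*(V + V))*(V + V) = (-8*V)*(2*V) = -16*V**2)
(-123 + C(W((4 - 5) + 6)))**2 = (-123 + 6)**2 = (-117)**2 = 13689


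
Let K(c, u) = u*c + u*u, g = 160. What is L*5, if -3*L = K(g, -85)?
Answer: 10625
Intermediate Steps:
K(c, u) = u² + c*u (K(c, u) = c*u + u² = u² + c*u)
L = 2125 (L = -(-85)*(160 - 85)/3 = -(-85)*75/3 = -⅓*(-6375) = 2125)
L*5 = 2125*5 = 10625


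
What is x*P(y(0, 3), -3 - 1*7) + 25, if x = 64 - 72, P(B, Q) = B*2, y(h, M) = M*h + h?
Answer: 25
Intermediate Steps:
y(h, M) = h + M*h
P(B, Q) = 2*B
x = -8
x*P(y(0, 3), -3 - 1*7) + 25 = -16*0*(1 + 3) + 25 = -16*0*4 + 25 = -16*0 + 25 = -8*0 + 25 = 0 + 25 = 25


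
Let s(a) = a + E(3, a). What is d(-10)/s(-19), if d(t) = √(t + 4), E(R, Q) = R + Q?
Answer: -I*√6/35 ≈ -0.069985*I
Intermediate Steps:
E(R, Q) = Q + R
s(a) = 3 + 2*a (s(a) = a + (a + 3) = a + (3 + a) = 3 + 2*a)
d(t) = √(4 + t)
d(-10)/s(-19) = √(4 - 10)/(3 + 2*(-19)) = √(-6)/(3 - 38) = (I*√6)/(-35) = (I*√6)*(-1/35) = -I*√6/35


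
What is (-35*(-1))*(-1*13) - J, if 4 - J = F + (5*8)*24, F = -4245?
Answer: -3744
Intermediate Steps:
J = 3289 (J = 4 - (-4245 + (5*8)*24) = 4 - (-4245 + 40*24) = 4 - (-4245 + 960) = 4 - 1*(-3285) = 4 + 3285 = 3289)
(-35*(-1))*(-1*13) - J = (-35*(-1))*(-1*13) - 1*3289 = 35*(-13) - 3289 = -455 - 3289 = -3744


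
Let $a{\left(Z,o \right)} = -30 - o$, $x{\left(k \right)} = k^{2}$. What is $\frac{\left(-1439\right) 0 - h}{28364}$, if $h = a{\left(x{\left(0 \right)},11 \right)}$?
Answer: $\frac{41}{28364} \approx 0.0014455$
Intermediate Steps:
$h = -41$ ($h = -30 - 11 = -41$)
$\frac{\left(-1439\right) 0 - h}{28364} = \frac{\left(-1439\right) 0 - -41}{28364} = \left(0 + 41\right) \frac{1}{28364} = 41 \cdot \frac{1}{28364} = \frac{41}{28364}$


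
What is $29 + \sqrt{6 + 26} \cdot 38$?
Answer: $29 + 152 \sqrt{2} \approx 243.96$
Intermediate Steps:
$29 + \sqrt{6 + 26} \cdot 38 = 29 + \sqrt{32} \cdot 38 = 29 + 4 \sqrt{2} \cdot 38 = 29 + 152 \sqrt{2}$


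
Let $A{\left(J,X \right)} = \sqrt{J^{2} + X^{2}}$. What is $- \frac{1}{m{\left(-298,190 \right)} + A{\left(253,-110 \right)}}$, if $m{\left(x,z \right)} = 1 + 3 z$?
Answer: $- \frac{571}{249932} + \frac{11 \sqrt{629}}{249932} \approx -0.0011808$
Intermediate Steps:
$- \frac{1}{m{\left(-298,190 \right)} + A{\left(253,-110 \right)}} = - \frac{1}{\left(1 + 3 \cdot 190\right) + \sqrt{253^{2} + \left(-110\right)^{2}}} = - \frac{1}{\left(1 + 570\right) + \sqrt{64009 + 12100}} = - \frac{1}{571 + \sqrt{76109}} = - \frac{1}{571 + 11 \sqrt{629}}$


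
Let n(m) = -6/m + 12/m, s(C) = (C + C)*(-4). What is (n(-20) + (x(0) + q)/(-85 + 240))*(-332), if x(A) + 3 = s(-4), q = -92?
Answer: 36354/155 ≈ 234.54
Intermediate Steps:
s(C) = -8*C (s(C) = (2*C)*(-4) = -8*C)
x(A) = 29 (x(A) = -3 - 8*(-4) = -3 + 32 = 29)
n(m) = 6/m
(n(-20) + (x(0) + q)/(-85 + 240))*(-332) = (6/(-20) + (29 - 92)/(-85 + 240))*(-332) = (6*(-1/20) - 63/155)*(-332) = (-3/10 - 63*1/155)*(-332) = (-3/10 - 63/155)*(-332) = -219/310*(-332) = 36354/155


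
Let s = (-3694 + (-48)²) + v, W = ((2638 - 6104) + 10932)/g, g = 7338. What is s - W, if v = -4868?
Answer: -22964335/3669 ≈ -6259.0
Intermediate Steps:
W = 3733/3669 (W = ((2638 - 6104) + 10932)/7338 = (-3466 + 10932)*(1/7338) = 7466*(1/7338) = 3733/3669 ≈ 1.0174)
s = -6258 (s = (-3694 + (-48)²) - 4868 = (-3694 + 2304) - 4868 = -1390 - 4868 = -6258)
s - W = -6258 - 1*3733/3669 = -6258 - 3733/3669 = -22964335/3669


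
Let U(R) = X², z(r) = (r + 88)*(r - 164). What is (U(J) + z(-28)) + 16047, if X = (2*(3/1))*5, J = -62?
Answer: 5427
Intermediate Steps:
z(r) = (-164 + r)*(88 + r) (z(r) = (88 + r)*(-164 + r) = (-164 + r)*(88 + r))
X = 30 (X = (2*(3*1))*5 = (2*3)*5 = 6*5 = 30)
U(R) = 900 (U(R) = 30² = 900)
(U(J) + z(-28)) + 16047 = (900 + (-14432 + (-28)² - 76*(-28))) + 16047 = (900 + (-14432 + 784 + 2128)) + 16047 = (900 - 11520) + 16047 = -10620 + 16047 = 5427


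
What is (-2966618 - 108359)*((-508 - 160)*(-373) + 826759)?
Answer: -3308438478771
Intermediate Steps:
(-2966618 - 108359)*((-508 - 160)*(-373) + 826759) = -3074977*(-668*(-373) + 826759) = -3074977*(249164 + 826759) = -3074977*1075923 = -3308438478771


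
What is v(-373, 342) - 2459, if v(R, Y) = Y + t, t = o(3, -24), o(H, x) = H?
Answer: -2114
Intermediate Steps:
t = 3
v(R, Y) = 3 + Y (v(R, Y) = Y + 3 = 3 + Y)
v(-373, 342) - 2459 = (3 + 342) - 2459 = 345 - 2459 = -2114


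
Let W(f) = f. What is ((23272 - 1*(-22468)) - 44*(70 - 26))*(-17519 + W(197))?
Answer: -758772888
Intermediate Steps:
((23272 - 1*(-22468)) - 44*(70 - 26))*(-17519 + W(197)) = ((23272 - 1*(-22468)) - 44*(70 - 26))*(-17519 + 197) = ((23272 + 22468) - 44*44)*(-17322) = (45740 - 1936)*(-17322) = 43804*(-17322) = -758772888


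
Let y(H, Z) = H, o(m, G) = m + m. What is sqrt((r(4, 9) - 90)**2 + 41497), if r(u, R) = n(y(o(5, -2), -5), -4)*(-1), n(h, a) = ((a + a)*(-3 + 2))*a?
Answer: sqrt(44861) ≈ 211.80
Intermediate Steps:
o(m, G) = 2*m
n(h, a) = -2*a**2 (n(h, a) = ((2*a)*(-1))*a = (-2*a)*a = -2*a**2)
r(u, R) = 32 (r(u, R) = -2*(-4)**2*(-1) = -2*16*(-1) = -32*(-1) = 32)
sqrt((r(4, 9) - 90)**2 + 41497) = sqrt((32 - 90)**2 + 41497) = sqrt((-58)**2 + 41497) = sqrt(3364 + 41497) = sqrt(44861)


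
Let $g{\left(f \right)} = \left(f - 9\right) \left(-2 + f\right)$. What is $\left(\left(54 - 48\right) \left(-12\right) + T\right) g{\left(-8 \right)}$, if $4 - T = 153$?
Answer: $-37570$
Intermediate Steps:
$T = -149$ ($T = 4 - 153 = -149$)
$g{\left(f \right)} = \left(-9 + f\right) \left(-2 + f\right)$
$\left(\left(54 - 48\right) \left(-12\right) + T\right) g{\left(-8 \right)} = \left(\left(54 - 48\right) \left(-12\right) - 149\right) \left(18 + \left(-8\right)^{2} - -88\right) = \left(6 \left(-12\right) - 149\right) \left(18 + 64 + 88\right) = \left(-72 - 149\right) 170 = \left(-221\right) 170 = -37570$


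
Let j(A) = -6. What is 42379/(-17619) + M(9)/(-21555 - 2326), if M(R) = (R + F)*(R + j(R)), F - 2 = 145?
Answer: -78484507/32366103 ≈ -2.4249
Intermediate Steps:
F = 147 (F = 2 + 145 = 147)
M(R) = (-6 + R)*(147 + R) (M(R) = (R + 147)*(R - 6) = (147 + R)*(-6 + R) = (-6 + R)*(147 + R))
42379/(-17619) + M(9)/(-21555 - 2326) = 42379/(-17619) + (-882 + 9**2 + 141*9)/(-21555 - 2326) = 42379*(-1/17619) + (-882 + 81 + 1269)/(-23881) = -42379/17619 + 468*(-1/23881) = -42379/17619 - 36/1837 = -78484507/32366103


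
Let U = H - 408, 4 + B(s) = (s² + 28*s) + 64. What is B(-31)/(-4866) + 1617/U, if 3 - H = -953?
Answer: 1297413/444428 ≈ 2.9193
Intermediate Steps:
H = 956 (H = 3 - 1*(-953) = 3 + 953 = 956)
B(s) = 60 + s² + 28*s (B(s) = -4 + ((s² + 28*s) + 64) = -4 + (64 + s² + 28*s) = 60 + s² + 28*s)
U = 548 (U = 956 - 408 = 548)
B(-31)/(-4866) + 1617/U = (60 + (-31)² + 28*(-31))/(-4866) + 1617/548 = (60 + 961 - 868)*(-1/4866) + 1617*(1/548) = 153*(-1/4866) + 1617/548 = -51/1622 + 1617/548 = 1297413/444428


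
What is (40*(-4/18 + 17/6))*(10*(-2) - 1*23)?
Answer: -40420/9 ≈ -4491.1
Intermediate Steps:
(40*(-4/18 + 17/6))*(10*(-2) - 1*23) = (40*(-4*1/18 + 17*(⅙)))*(-20 - 23) = (40*(-2/9 + 17/6))*(-43) = (40*(47/18))*(-43) = (940/9)*(-43) = -40420/9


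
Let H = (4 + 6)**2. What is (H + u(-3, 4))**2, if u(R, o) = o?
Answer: 10816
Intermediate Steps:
H = 100 (H = 10**2 = 100)
(H + u(-3, 4))**2 = (100 + 4)**2 = 104**2 = 10816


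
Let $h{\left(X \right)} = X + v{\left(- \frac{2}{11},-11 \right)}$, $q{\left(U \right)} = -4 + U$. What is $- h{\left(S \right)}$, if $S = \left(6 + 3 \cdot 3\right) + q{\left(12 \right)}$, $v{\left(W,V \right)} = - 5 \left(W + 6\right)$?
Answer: $\frac{67}{11} \approx 6.0909$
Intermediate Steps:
$v{\left(W,V \right)} = -30 - 5 W$ ($v{\left(W,V \right)} = - 5 \left(6 + W\right) = -30 - 5 W$)
$S = 23$ ($S = \left(6 + 3 \cdot 3\right) + \left(-4 + 12\right) = \left(6 + 9\right) + 8 = 15 + 8 = 23$)
$h{\left(X \right)} = - \frac{320}{11} + X$ ($h{\left(X \right)} = X - \left(30 + 5 \left(- \frac{2}{11}\right)\right) = X - \left(30 + 5 \left(\left(-2\right) \frac{1}{11}\right)\right) = X - \frac{320}{11} = - \frac{320}{11} + X$)
$- h{\left(S \right)} = - (- \frac{320}{11} + 23) = \left(-1\right) \left(- \frac{67}{11}\right) = \frac{67}{11}$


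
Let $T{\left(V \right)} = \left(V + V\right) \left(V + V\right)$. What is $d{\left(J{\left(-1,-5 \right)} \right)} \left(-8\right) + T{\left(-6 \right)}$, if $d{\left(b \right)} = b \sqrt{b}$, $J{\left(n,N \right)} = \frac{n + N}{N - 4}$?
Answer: $144 - \frac{16 \sqrt{6}}{9} \approx 139.65$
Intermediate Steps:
$J{\left(n,N \right)} = \frac{N + n}{-4 + N}$
$d{\left(b \right)} = b^{\frac{3}{2}}$
$T{\left(V \right)} = 4 V^{2}$ ($T{\left(V \right)} = 2 V 2 V = 4 V^{2}$)
$d{\left(J{\left(-1,-5 \right)} \right)} \left(-8\right) + T{\left(-6 \right)} = \left(\frac{-5 - 1}{-4 - 5}\right)^{\frac{3}{2}} \left(-8\right) + 4 \left(-6\right)^{2} = \left(\frac{1}{-9} \left(-6\right)\right)^{\frac{3}{2}} \left(-8\right) + 4 \cdot 36 = \left(\left(- \frac{1}{9}\right) \left(-6\right)\right)^{\frac{3}{2}} \left(-8\right) + 144 = \left(\frac{2}{3}\right)^{\frac{3}{2}} \left(-8\right) + 144 = \frac{2 \sqrt{6}}{9} \left(-8\right) + 144 = - \frac{16 \sqrt{6}}{9} + 144 = 144 - \frac{16 \sqrt{6}}{9}$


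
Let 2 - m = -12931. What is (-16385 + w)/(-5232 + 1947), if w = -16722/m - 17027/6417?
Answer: 10075081850/2019449151 ≈ 4.9890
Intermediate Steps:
m = 12933 (m = 2 - 1*(-12931) = 2 + 12931 = 12933)
w = -12130195/3073743 (w = -16722/12933 - 17027/6417 = -16722*1/12933 - 17027*1/6417 = -1858/1437 - 17027/6417 = -12130195/3073743 ≈ -3.9464)
(-16385 + w)/(-5232 + 1947) = (-16385 - 12130195/3073743)/(-5232 + 1947) = -50375409250/3073743/(-3285) = -50375409250/3073743*(-1/3285) = 10075081850/2019449151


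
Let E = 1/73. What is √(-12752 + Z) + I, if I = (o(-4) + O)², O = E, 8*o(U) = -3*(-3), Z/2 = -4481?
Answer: 442225/341056 + I*√21714 ≈ 1.2966 + 147.36*I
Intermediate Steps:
Z = -8962 (Z = 2*(-4481) = -8962)
o(U) = 9/8 (o(U) = (-3*(-3))/8 = (⅛)*9 = 9/8)
E = 1/73 ≈ 0.013699
O = 1/73 ≈ 0.013699
I = 442225/341056 (I = (9/8 + 1/73)² = (665/584)² = 442225/341056 ≈ 1.2966)
√(-12752 + Z) + I = √(-12752 - 8962) + 442225/341056 = √(-21714) + 442225/341056 = I*√21714 + 442225/341056 = 442225/341056 + I*√21714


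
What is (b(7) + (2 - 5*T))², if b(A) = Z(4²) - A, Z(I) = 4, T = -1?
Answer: 16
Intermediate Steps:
b(A) = 4 - A
(b(7) + (2 - 5*T))² = ((4 - 1*7) + (2 - 5*(-1)))² = ((4 - 7) + (2 + 5))² = (-3 + 7)² = 4² = 16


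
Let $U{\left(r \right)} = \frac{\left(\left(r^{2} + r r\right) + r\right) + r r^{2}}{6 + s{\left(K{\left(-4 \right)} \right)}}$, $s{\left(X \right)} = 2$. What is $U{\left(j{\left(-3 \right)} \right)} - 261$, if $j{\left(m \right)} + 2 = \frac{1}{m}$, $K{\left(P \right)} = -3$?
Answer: $- \frac{7061}{27} \approx -261.52$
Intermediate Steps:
$j{\left(m \right)} = -2 + \frac{1}{m}$
$U{\left(r \right)} = \frac{r^{2}}{4} + \frac{r}{8} + \frac{r^{3}}{8}$ ($U{\left(r \right)} = \frac{\left(\left(r^{2} + r r\right) + r\right) + r r^{2}}{6 + 2} = \frac{\left(\left(r^{2} + r^{2}\right) + r\right) + r^{3}}{8} = \left(\left(2 r^{2} + r\right) + r^{3}\right) \frac{1}{8} = \left(\left(r + 2 r^{2}\right) + r^{3}\right) \frac{1}{8} = \left(r + r^{3} + 2 r^{2}\right) \frac{1}{8} = \frac{r^{2}}{4} + \frac{r}{8} + \frac{r^{3}}{8}$)
$U{\left(j{\left(-3 \right)} \right)} - 261 = \frac{\left(-2 + \frac{1}{-3}\right) \left(1 + \left(-2 + \frac{1}{-3}\right)^{2} + 2 \left(-2 + \frac{1}{-3}\right)\right)}{8} - 261 = \frac{\left(-2 - \frac{1}{3}\right) \left(1 + \left(-2 - \frac{1}{3}\right)^{2} + 2 \left(-2 - \frac{1}{3}\right)\right)}{8} - 261 = \frac{1}{8} \left(- \frac{7}{3}\right) \left(1 + \left(- \frac{7}{3}\right)^{2} + 2 \left(- \frac{7}{3}\right)\right) - 261 = \frac{1}{8} \left(- \frac{7}{3}\right) \left(1 + \frac{49}{9} - \frac{14}{3}\right) - 261 = \frac{1}{8} \left(- \frac{7}{3}\right) \frac{16}{9} - 261 = - \frac{14}{27} - 261 = - \frac{7061}{27}$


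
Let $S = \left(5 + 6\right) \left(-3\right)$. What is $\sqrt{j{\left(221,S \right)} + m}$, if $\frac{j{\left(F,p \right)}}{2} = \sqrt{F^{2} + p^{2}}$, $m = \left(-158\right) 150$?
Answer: $\sqrt{-23700 + 2 \sqrt{49930}} \approx 152.49 i$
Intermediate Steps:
$S = -33$ ($S = 11 \left(-3\right) = -33$)
$m = -23700$
$j{\left(F,p \right)} = 2 \sqrt{F^{2} + p^{2}}$
$\sqrt{j{\left(221,S \right)} + m} = \sqrt{2 \sqrt{221^{2} + \left(-33\right)^{2}} - 23700} = \sqrt{2 \sqrt{48841 + 1089} - 23700} = \sqrt{2 \sqrt{49930} - 23700} = \sqrt{-23700 + 2 \sqrt{49930}}$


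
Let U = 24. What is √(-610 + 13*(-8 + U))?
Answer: I*√402 ≈ 20.05*I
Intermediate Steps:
√(-610 + 13*(-8 + U)) = √(-610 + 13*(-8 + 24)) = √(-610 + 13*16) = √(-610 + 208) = √(-402) = I*√402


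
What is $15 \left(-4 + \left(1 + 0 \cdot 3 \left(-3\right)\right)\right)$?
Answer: $-45$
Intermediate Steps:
$15 \left(-4 + \left(1 + 0 \cdot 3 \left(-3\right)\right)\right) = 15 \left(-4 + \left(1 + 0 \left(-9\right)\right)\right) = 15 \left(-4 + \left(1 + 0\right)\right) = 15 \left(-4 + 1\right) = 15 \left(-3\right) = -45$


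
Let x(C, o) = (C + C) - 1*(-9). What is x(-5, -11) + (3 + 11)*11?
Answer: 153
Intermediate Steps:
x(C, o) = 9 + 2*C (x(C, o) = 2*C + 9 = 9 + 2*C)
x(-5, -11) + (3 + 11)*11 = (9 + 2*(-5)) + (3 + 11)*11 = (9 - 10) + 14*11 = -1 + 154 = 153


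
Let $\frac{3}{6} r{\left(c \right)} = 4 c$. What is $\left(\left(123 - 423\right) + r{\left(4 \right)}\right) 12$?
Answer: $-3216$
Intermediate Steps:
$r{\left(c \right)} = 8 c$ ($r{\left(c \right)} = 2 \cdot 4 c = 8 c$)
$\left(\left(123 - 423\right) + r{\left(4 \right)}\right) 12 = \left(\left(123 - 423\right) + 8 \cdot 4\right) 12 = \left(-300 + 32\right) 12 = \left(-268\right) 12 = -3216$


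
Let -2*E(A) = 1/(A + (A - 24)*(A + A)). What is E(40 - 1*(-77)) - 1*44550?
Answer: -1949418901/43758 ≈ -44550.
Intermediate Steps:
E(A) = -1/(2*(A + 2*A*(-24 + A))) (E(A) = -1/(2*(A + (A - 24)*(A + A))) = -1/(2*(A + (-24 + A)*(2*A))) = -1/(2*(A + 2*A*(-24 + A))))
E(40 - 1*(-77)) - 1*44550 = -1/(2*(40 - 1*(-77))*(-47 + 2*(40 - 1*(-77)))) - 1*44550 = -1/(2*(40 + 77)*(-47 + 2*(40 + 77))) - 44550 = -½/(117*(-47 + 2*117)) - 44550 = -½*1/117/(-47 + 234) - 44550 = -½*1/117/187 - 44550 = -½*1/117*1/187 - 44550 = -1/43758 - 44550 = -1949418901/43758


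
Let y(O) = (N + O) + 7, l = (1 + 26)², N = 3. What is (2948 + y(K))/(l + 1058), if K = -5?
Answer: 2953/1787 ≈ 1.6525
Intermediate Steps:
l = 729 (l = 27² = 729)
y(O) = 10 + O (y(O) = (3 + O) + 7 = 10 + O)
(2948 + y(K))/(l + 1058) = (2948 + (10 - 5))/(729 + 1058) = (2948 + 5)/1787 = 2953*(1/1787) = 2953/1787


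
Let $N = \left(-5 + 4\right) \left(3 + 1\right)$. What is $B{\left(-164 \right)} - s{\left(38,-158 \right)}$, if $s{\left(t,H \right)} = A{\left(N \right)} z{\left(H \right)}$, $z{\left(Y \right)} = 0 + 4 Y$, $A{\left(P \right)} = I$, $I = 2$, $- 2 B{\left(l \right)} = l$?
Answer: $1346$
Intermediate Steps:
$N = -4$ ($N = \left(-1\right) 4 = -4$)
$B{\left(l \right)} = - \frac{l}{2}$
$A{\left(P \right)} = 2$
$z{\left(Y \right)} = 4 Y$
$s{\left(t,H \right)} = 8 H$ ($s{\left(t,H \right)} = 2 \cdot 4 H = 8 H$)
$B{\left(-164 \right)} - s{\left(38,-158 \right)} = \left(- \frac{1}{2}\right) \left(-164\right) - 8 \left(-158\right) = 82 - -1264 = 82 + 1264 = 1346$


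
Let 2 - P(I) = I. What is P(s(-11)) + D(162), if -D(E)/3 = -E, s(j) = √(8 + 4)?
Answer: 488 - 2*√3 ≈ 484.54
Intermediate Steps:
s(j) = 2*√3 (s(j) = √12 = 2*√3)
D(E) = 3*E (D(E) = -(-3)*E = 3*E)
P(I) = 2 - I
P(s(-11)) + D(162) = (2 - 2*√3) + 3*162 = (2 - 2*√3) + 486 = 488 - 2*√3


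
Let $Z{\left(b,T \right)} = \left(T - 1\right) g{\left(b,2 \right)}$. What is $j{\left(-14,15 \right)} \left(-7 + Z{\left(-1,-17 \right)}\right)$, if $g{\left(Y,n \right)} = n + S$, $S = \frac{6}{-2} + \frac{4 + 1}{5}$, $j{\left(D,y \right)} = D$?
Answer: $98$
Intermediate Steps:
$S = -2$ ($S = 6 \left(- \frac{1}{2}\right) + 5 \cdot \frac{1}{5} = -3 + 1 = -2$)
$g{\left(Y,n \right)} = -2 + n$ ($g{\left(Y,n \right)} = n - 2 = -2 + n$)
$Z{\left(b,T \right)} = 0$ ($Z{\left(b,T \right)} = \left(T - 1\right) \left(-2 + 2\right) = \left(-1 + T\right) 0 = 0$)
$j{\left(-14,15 \right)} \left(-7 + Z{\left(-1,-17 \right)}\right) = - 14 \left(-7 + 0\right) = \left(-14\right) \left(-7\right) = 98$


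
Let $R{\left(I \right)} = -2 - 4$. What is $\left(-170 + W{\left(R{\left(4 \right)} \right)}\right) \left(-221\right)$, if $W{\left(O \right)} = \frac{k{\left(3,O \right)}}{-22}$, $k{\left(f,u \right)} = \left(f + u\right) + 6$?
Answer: $\frac{827203}{22} \approx 37600.0$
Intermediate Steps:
$R{\left(I \right)} = -6$
$k{\left(f,u \right)} = 6 + f + u$
$W{\left(O \right)} = - \frac{9}{22} - \frac{O}{22}$ ($W{\left(O \right)} = \frac{6 + 3 + O}{-22} = \left(9 + O\right) \left(- \frac{1}{22}\right) = - \frac{9}{22} - \frac{O}{22}$)
$\left(-170 + W{\left(R{\left(4 \right)} \right)}\right) \left(-221\right) = \left(-170 - \frac{3}{22}\right) \left(-221\right) = \left(- \frac{3743}{22}\right) \left(-221\right) = \frac{827203}{22}$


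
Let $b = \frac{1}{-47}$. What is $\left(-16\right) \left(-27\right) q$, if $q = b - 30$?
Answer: $- \frac{609552}{47} \approx -12969.0$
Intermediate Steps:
$b = - \frac{1}{47} \approx -0.021277$
$q = - \frac{1411}{47}$ ($q = - \frac{1}{47} - 30 = - \frac{1411}{47} \approx -30.021$)
$\left(-16\right) \left(-27\right) q = \left(-16\right) \left(-27\right) \left(- \frac{1411}{47}\right) = 432 \left(- \frac{1411}{47}\right) = - \frac{609552}{47}$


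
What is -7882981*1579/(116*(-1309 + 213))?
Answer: 12447226999/127136 ≈ 97905.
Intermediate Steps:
-7882981*1579/(116*(-1309 + 213)) = -7882981/((-(-127136)*(-1)/1579)) = -7882981/((-1096*116/1579)) = -7882981/(-127136/1579) = -7882981*(-1579/127136) = 12447226999/127136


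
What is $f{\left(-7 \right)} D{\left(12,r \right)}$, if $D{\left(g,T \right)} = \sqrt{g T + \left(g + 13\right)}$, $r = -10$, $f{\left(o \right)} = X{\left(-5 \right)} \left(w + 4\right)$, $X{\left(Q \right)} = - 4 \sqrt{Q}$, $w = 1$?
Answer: $100 \sqrt{19} \approx 435.89$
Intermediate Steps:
$f{\left(o \right)} = - 20 i \sqrt{5}$ ($f{\left(o \right)} = - 4 \sqrt{-5} \left(1 + 4\right) = - 4 i \sqrt{5} \cdot 5 = - 20 i \sqrt{5}$)
$D{\left(g,T \right)} = \sqrt{13 + g + T g}$ ($D{\left(g,T \right)} = \sqrt{T g + \left(13 + g\right)} = \sqrt{13 + g + T g}$)
$f{\left(-7 \right)} D{\left(12,r \right)} = - 20 i \sqrt{5} \sqrt{13 + 12 - 120} = - 20 i \sqrt{5} \sqrt{-95} = - 20 i \sqrt{5} i \sqrt{95} = 100 \sqrt{19}$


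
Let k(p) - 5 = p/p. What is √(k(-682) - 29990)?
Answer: 4*I*√1874 ≈ 173.16*I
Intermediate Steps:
k(p) = 6 (k(p) = 5 + p/p = 5 + 1 = 6)
√(k(-682) - 29990) = √(6 - 29990) = √(-29984) = 4*I*√1874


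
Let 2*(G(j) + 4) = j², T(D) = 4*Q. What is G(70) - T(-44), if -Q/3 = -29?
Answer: 2098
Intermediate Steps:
Q = 87 (Q = -3*(-29) = 87)
T(D) = 348 (T(D) = 4*87 = 348)
G(j) = -4 + j²/2
G(70) - T(-44) = (-4 + (½)*70²) - 1*348 = (-4 + (½)*4900) - 348 = (-4 + 2450) - 348 = 2446 - 348 = 2098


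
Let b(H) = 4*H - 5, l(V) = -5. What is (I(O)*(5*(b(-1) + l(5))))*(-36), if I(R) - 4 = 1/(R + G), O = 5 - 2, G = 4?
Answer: 10440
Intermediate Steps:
b(H) = -5 + 4*H
O = 3
I(R) = 4 + 1/(4 + R) (I(R) = 4 + 1/(R + 4) = 4 + 1/(4 + R))
(I(O)*(5*(b(-1) + l(5))))*(-36) = (((17 + 4*3)/(4 + 3))*(5*((-5 + 4*(-1)) - 5)))*(-36) = (((17 + 12)/7)*(5*((-5 - 4) - 5)))*(-36) = (((⅐)*29)*(5*(-9 - 5)))*(-36) = (29*(5*(-14))/7)*(-36) = ((29/7)*(-70))*(-36) = -290*(-36) = 10440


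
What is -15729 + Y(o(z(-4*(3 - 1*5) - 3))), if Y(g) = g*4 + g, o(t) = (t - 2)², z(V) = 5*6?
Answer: -11809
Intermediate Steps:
z(V) = 30
o(t) = (-2 + t)²
Y(g) = 5*g (Y(g) = 4*g + g = 5*g)
-15729 + Y(o(z(-4*(3 - 1*5) - 3))) = -15729 + 5*(-2 + 30)² = -15729 + 5*28² = -15729 + 5*784 = -15729 + 3920 = -11809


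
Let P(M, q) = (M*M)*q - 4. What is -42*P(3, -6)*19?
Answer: 46284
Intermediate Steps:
P(M, q) = -4 + q*M² (P(M, q) = M²*q - 4 = q*M² - 4 = -4 + q*M²)
-42*P(3, -6)*19 = -42*(-4 - 6*3²)*19 = -42*(-4 - 6*9)*19 = -42*(-4 - 54)*19 = -42*(-58)*19 = 2436*19 = 46284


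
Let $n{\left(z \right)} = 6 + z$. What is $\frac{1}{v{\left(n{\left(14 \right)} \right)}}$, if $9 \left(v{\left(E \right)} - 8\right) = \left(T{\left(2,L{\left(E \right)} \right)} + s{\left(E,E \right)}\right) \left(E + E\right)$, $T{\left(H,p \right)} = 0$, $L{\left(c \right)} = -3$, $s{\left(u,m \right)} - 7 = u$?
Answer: $\frac{1}{128} \approx 0.0078125$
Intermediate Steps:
$s{\left(u,m \right)} = 7 + u$
$v{\left(E \right)} = 8 + \frac{2 E \left(7 + E\right)}{9}$ ($v{\left(E \right)} = 8 + \frac{\left(0 + \left(7 + E\right)\right) \left(E + E\right)}{9} = 8 + \frac{\left(7 + E\right) 2 E}{9} = 8 + \frac{2 E \left(7 + E\right)}{9}$)
$\frac{1}{v{\left(n{\left(14 \right)} \right)}} = \frac{1}{8 + \frac{2 \left(6 + 14\right) \left(7 + \left(6 + 14\right)\right)}{9}} = \frac{1}{8 + \frac{2}{9} \cdot 20 \left(7 + 20\right)} = \frac{1}{8 + \frac{2}{9} \cdot 20 \cdot 27} = \frac{1}{8 + 120} = \frac{1}{128}$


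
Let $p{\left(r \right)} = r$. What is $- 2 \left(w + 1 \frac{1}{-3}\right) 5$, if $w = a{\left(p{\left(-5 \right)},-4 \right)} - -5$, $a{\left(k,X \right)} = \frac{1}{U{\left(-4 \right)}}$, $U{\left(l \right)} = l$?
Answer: $- \frac{265}{6} \approx -44.167$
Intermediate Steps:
$a{\left(k,X \right)} = - \frac{1}{4}$ ($a{\left(k,X \right)} = \frac{1}{-4} = - \frac{1}{4}$)
$w = \frac{19}{4}$ ($w = - \frac{1}{4} - -5 = - \frac{1}{4} + 5 = \frac{19}{4} \approx 4.75$)
$- 2 \left(w + 1 \frac{1}{-3}\right) 5 = - 2 \left(\frac{19}{4} + 1 \frac{1}{-3}\right) 5 = - 2 \left(\frac{19}{4} + 1 \left(- \frac{1}{3}\right)\right) 5 = - 2 \left(\frac{19}{4} - \frac{1}{3}\right) 5 = \left(-2\right) \frac{53}{12} \cdot 5 = \left(- \frac{53}{6}\right) 5 = - \frac{265}{6}$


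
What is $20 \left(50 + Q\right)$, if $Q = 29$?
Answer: $1580$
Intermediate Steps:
$20 \left(50 + Q\right) = 20 \left(50 + 29\right) = 20 \cdot 79 = 1580$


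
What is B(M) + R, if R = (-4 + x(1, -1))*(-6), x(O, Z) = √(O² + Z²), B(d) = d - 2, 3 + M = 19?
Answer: 38 - 6*√2 ≈ 29.515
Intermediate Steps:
M = 16 (M = -3 + 19 = 16)
B(d) = -2 + d
R = 24 - 6*√2 (R = (-4 + √(1² + (-1)²))*(-6) = (-4 + √(1 + 1))*(-6) = (-4 + √2)*(-6) = 24 - 6*√2 ≈ 15.515)
B(M) + R = (-2 + 16) + (24 - 6*√2) = 14 + (24 - 6*√2) = 38 - 6*√2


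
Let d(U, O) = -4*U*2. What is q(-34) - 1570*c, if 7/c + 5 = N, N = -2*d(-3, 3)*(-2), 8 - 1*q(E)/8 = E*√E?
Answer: -738/13 + 272*I*√34 ≈ -56.769 + 1586.0*I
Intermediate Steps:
d(U, O) = -8*U
q(E) = 64 - 8*E^(3/2) (q(E) = 64 - 8*E*√E = 64 - 8*E^(3/2))
N = 96 (N = -2*(-8*(-3))*(-2) = -48*(-2) = -2*(-48) = 96)
c = 1/13 (c = 7/(-5 + 96) = 7/91 = 7*(1/91) = 1/13 ≈ 0.076923)
q(-34) - 1570*c = (64 - (-272)*I*√34) - 1570*1/13 = (64 - (-272)*I*√34) - 1570/13 = (64 + 272*I*√34) - 1570/13 = -738/13 + 272*I*√34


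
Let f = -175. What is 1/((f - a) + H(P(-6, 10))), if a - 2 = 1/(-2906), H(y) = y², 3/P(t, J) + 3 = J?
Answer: -142394/25177535 ≈ -0.0056556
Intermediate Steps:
P(t, J) = 3/(-3 + J)
a = 5811/2906 (a = 2 + 1/(-2906) = 2 - 1/2906 = 5811/2906 ≈ 1.9997)
1/((f - a) + H(P(-6, 10))) = 1/((-175 - 1*5811/2906) + (3/(-3 + 10))²) = 1/((-175 - 5811/2906) + (3/7)²) = 1/(-514361/2906 + (3*(⅐))²) = 1/(-514361/2906 + (3/7)²) = 1/(-514361/2906 + 9/49) = 1/(-25177535/142394) = -142394/25177535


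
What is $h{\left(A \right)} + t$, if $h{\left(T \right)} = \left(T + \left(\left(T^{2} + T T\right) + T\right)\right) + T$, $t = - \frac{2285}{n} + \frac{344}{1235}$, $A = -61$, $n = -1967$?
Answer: $\frac{17637388078}{2429245} \approx 7260.4$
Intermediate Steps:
$t = \frac{3498623}{2429245}$ ($t = - \frac{2285}{-1967} + \frac{344}{1235} = \left(-2285\right) \left(- \frac{1}{1967}\right) + 344 \cdot \frac{1}{1235} = \frac{2285}{1967} + \frac{344}{1235} = \frac{3498623}{2429245} \approx 1.4402$)
$h{\left(T \right)} = 2 T^{2} + 3 T$ ($h{\left(T \right)} = \left(T + \left(\left(T^{2} + T^{2}\right) + T\right)\right) + T = \left(T + \left(2 T^{2} + T\right)\right) + T = \left(T + \left(T + 2 T^{2}\right)\right) + T = \left(2 T + 2 T^{2}\right) + T = 2 T^{2} + 3 T$)
$h{\left(A \right)} + t = - 61 \left(3 + 2 \left(-61\right)\right) + \frac{3498623}{2429245} = - 61 \left(3 - 122\right) + \frac{3498623}{2429245} = \left(-61\right) \left(-119\right) + \frac{3498623}{2429245} = 7259 + \frac{3498623}{2429245} = \frac{17637388078}{2429245}$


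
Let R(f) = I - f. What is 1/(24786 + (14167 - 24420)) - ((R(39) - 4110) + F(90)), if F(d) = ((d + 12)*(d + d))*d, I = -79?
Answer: -23952883675/14533 ≈ -1.6482e+6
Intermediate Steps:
R(f) = -79 - f
F(d) = 2*d²*(12 + d) (F(d) = ((12 + d)*(2*d))*d = (2*d*(12 + d))*d = 2*d²*(12 + d))
1/(24786 + (14167 - 24420)) - ((R(39) - 4110) + F(90)) = 1/(24786 + (14167 - 24420)) - (((-79 - 1*39) - 4110) + 2*90²*(12 + 90)) = 1/(24786 - 10253) - (((-79 - 39) - 4110) + 2*8100*102) = 1/14533 - ((-118 - 4110) + 1652400) = 1/14533 - (-4228 + 1652400) = 1/14533 - 1*1648172 = 1/14533 - 1648172 = -23952883675/14533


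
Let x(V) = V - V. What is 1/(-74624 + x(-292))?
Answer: -1/74624 ≈ -1.3401e-5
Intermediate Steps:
x(V) = 0
1/(-74624 + x(-292)) = 1/(-74624 + 0) = 1/(-74624) = -1/74624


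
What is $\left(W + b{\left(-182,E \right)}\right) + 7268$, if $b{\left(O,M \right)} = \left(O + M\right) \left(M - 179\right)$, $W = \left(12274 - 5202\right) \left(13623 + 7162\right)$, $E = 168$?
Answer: $146998942$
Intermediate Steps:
$W = 146991520$ ($W = 7072 \cdot 20785 = 146991520$)
$b{\left(O,M \right)} = \left(-179 + M\right) \left(M + O\right)$ ($b{\left(O,M \right)} = \left(M + O\right) \left(-179 + M\right) = \left(-179 + M\right) \left(M + O\right)$)
$\left(W + b{\left(-182,E \right)}\right) + 7268 = \left(146991520 + \left(168^{2} - 30072 - -32578 + 168 \left(-182\right)\right)\right) + 7268 = \left(146991520 + \left(28224 - 30072 + 32578 - 30576\right)\right) + 7268 = \left(146991520 + 154\right) + 7268 = 146991674 + 7268 = 146998942$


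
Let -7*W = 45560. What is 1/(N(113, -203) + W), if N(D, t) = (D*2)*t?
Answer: -7/366706 ≈ -1.9089e-5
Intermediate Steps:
N(D, t) = 2*D*t (N(D, t) = (2*D)*t = 2*D*t)
W = -45560/7 (W = -⅐*45560 = -45560/7 ≈ -6508.6)
1/(N(113, -203) + W) = 1/(2*113*(-203) - 45560/7) = 1/(-45878 - 45560/7) = 1/(-366706/7) = -7/366706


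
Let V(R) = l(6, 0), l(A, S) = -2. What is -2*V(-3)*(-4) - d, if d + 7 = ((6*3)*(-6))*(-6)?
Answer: -657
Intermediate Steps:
V(R) = -2
d = 641 (d = -7 + ((6*3)*(-6))*(-6) = -7 + (18*(-6))*(-6) = -7 - 108*(-6) = -7 + 648 = 641)
-2*V(-3)*(-4) - d = -2*(-2)*(-4) - 1*641 = 4*(-4) - 641 = -16 - 641 = -657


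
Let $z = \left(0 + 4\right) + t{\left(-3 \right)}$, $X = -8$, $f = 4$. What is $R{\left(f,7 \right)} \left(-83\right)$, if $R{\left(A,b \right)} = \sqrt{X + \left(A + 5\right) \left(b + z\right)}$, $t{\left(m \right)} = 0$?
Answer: $- 83 \sqrt{91} \approx -791.77$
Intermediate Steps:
$z = 4$ ($z = \left(0 + 4\right) + 0 = 4 + 0 = 4$)
$R{\left(A,b \right)} = \sqrt{-8 + \left(4 + b\right) \left(5 + A\right)}$ ($R{\left(A,b \right)} = \sqrt{-8 + \left(A + 5\right) \left(b + 4\right)} = \sqrt{-8 + \left(5 + A\right) \left(4 + b\right)} = \sqrt{-8 + \left(4 + b\right) \left(5 + A\right)}$)
$R{\left(f,7 \right)} \left(-83\right) = \sqrt{12 + 4 \cdot 4 + 5 \cdot 7 + 4 \cdot 7} \left(-83\right) = \sqrt{12 + 16 + 35 + 28} \left(-83\right) = \sqrt{91} \left(-83\right) = - 83 \sqrt{91}$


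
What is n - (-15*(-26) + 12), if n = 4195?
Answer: 3793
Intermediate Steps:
n - (-15*(-26) + 12) = 4195 - (-15*(-26) + 12) = 4195 - (390 + 12) = 4195 - 1*402 = 4195 - 402 = 3793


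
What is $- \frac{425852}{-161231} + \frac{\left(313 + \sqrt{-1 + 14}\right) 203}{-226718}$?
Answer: $\frac{12329122461}{5221995694} - \frac{203 \sqrt{13}}{226718} \approx 2.3578$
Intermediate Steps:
$- \frac{425852}{-161231} + \frac{\left(313 + \sqrt{-1 + 14}\right) 203}{-226718} = \left(-425852\right) \left(- \frac{1}{161231}\right) + \left(313 + \sqrt{13}\right) 203 \left(- \frac{1}{226718}\right) = \frac{60836}{23033} + \left(63539 + 203 \sqrt{13}\right) \left(- \frac{1}{226718}\right) = \frac{60836}{23033} - \left(\frac{63539}{226718} + \frac{203 \sqrt{13}}{226718}\right) = \frac{12329122461}{5221995694} - \frac{203 \sqrt{13}}{226718}$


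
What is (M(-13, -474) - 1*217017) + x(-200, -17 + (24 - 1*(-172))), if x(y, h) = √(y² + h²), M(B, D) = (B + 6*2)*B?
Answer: -217004 + √72041 ≈ -2.1674e+5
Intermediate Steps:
M(B, D) = B*(12 + B) (M(B, D) = (B + 12)*B = (12 + B)*B = B*(12 + B))
x(y, h) = √(h² + y²)
(M(-13, -474) - 1*217017) + x(-200, -17 + (24 - 1*(-172))) = (-13*(12 - 13) - 1*217017) + √((-17 + (24 - 1*(-172)))² + (-200)²) = (-13*(-1) - 217017) + √((-17 + (24 + 172))² + 40000) = (13 - 217017) + √((-17 + 196)² + 40000) = -217004 + √(179² + 40000) = -217004 + √(32041 + 40000) = -217004 + √72041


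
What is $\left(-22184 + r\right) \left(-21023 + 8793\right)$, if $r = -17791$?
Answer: $488894250$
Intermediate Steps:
$\left(-22184 + r\right) \left(-21023 + 8793\right) = \left(-22184 - 17791\right) \left(-21023 + 8793\right) = \left(-39975\right) \left(-12230\right) = 488894250$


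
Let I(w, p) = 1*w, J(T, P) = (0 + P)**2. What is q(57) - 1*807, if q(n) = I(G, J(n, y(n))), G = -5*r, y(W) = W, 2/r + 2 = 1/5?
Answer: -7213/9 ≈ -801.44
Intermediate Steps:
r = -10/9 (r = 2/(-2 + 1/5) = 2/(-9/5) = 2*(-5/9) = -10/9 ≈ -1.1111)
J(T, P) = P**2
G = 50/9 (G = -5*(-10/9) = 50/9 ≈ 5.5556)
I(w, p) = w
q(n) = 50/9
q(57) - 1*807 = 50/9 - 1*807 = 50/9 - 807 = -7213/9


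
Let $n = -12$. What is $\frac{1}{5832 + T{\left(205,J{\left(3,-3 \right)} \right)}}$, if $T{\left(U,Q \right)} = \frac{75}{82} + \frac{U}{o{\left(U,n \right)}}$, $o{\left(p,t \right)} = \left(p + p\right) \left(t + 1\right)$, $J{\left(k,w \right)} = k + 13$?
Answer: $\frac{451}{2630624} \approx 0.00017144$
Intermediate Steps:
$J{\left(k,w \right)} = 13 + k$
$o{\left(p,t \right)} = 2 p \left(1 + t\right)$
$T{\left(U,Q \right)} = \frac{392}{451}$ ($T{\left(U,Q \right)} = \frac{75}{82} + \frac{U}{2 U \left(1 - 12\right)} = 75 \cdot \frac{1}{82} + \frac{U}{2 U \left(-11\right)} = \frac{75}{82} + \frac{U}{\left(-22\right) U} = \frac{75}{82} + U \left(- \frac{1}{22 U}\right) = \frac{75}{82} - \frac{1}{22} = \frac{392}{451}$)
$\frac{1}{5832 + T{\left(205,J{\left(3,-3 \right)} \right)}} = \frac{1}{5832 + \frac{392}{451}} = \frac{1}{\frac{2630624}{451}} = \frac{451}{2630624}$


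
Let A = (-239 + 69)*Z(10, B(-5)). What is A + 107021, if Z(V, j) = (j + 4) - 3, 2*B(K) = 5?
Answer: 106426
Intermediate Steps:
B(K) = 5/2 (B(K) = (1/2)*5 = 5/2)
Z(V, j) = 1 + j (Z(V, j) = (4 + j) - 3 = 1 + j)
A = -595 (A = (-239 + 69)*(1 + 5/2) = -170*7/2 = -595)
A + 107021 = -595 + 107021 = 106426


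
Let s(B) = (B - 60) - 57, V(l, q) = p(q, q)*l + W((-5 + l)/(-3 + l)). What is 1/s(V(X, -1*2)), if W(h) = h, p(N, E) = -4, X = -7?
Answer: -5/439 ≈ -0.011390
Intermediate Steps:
V(l, q) = -4*l + (-5 + l)/(-3 + l)
s(B) = -117 + B (s(B) = (-60 + B) - 57 = -117 + B)
1/s(V(X, -1*2)) = 1/(-117 + (-5 - 7 - 4*(-7)*(-3 - 7))/(-3 - 7)) = 1/(-117 + (-5 - 7 - 4*(-7)*(-10))/(-10)) = 1/(-117 - (-5 - 7 - 280)/10) = 1/(-117 - ⅒*(-292)) = 1/(-117 + 146/5) = 1/(-439/5) = -5/439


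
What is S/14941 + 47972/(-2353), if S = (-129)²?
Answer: -677593379/35156173 ≈ -19.274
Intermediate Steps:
S = 16641
S/14941 + 47972/(-2353) = 16641/14941 + 47972/(-2353) = 16641*(1/14941) + 47972*(-1/2353) = 16641/14941 - 47972/2353 = -677593379/35156173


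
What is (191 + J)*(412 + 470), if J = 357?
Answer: 483336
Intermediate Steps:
(191 + J)*(412 + 470) = (191 + 357)*(412 + 470) = 548*882 = 483336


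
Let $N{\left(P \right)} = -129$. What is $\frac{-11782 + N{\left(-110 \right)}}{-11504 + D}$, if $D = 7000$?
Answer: $\frac{11911}{4504} \approx 2.6445$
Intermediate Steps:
$\frac{-11782 + N{\left(-110 \right)}}{-11504 + D} = \frac{-11782 - 129}{-11504 + 7000} = - \frac{11911}{-4504} = \left(-11911\right) \left(- \frac{1}{4504}\right) = \frac{11911}{4504}$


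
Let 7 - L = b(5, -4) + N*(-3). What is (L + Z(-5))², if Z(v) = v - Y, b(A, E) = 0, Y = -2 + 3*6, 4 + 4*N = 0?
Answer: 289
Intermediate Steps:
N = -1 (N = -1 + (¼)*0 = -1 + 0 = -1)
Y = 16 (Y = -2 + 18 = 16)
Z(v) = -16 + v (Z(v) = v - 1*16 = v - 16 = -16 + v)
L = 4 (L = 7 - (0 - 1*(-3)) = 7 - (0 + 3) = 7 - 1*3 = 7 - 3 = 4)
(L + Z(-5))² = (4 + (-16 - 5))² = (4 - 21)² = (-17)² = 289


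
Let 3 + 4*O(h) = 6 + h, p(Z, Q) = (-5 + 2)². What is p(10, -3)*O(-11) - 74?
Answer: -92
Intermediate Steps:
p(Z, Q) = 9 (p(Z, Q) = (-3)² = 9)
O(h) = ¾ + h/4 (O(h) = -¾ + (6 + h)/4 = -¾ + (3/2 + h/4) = ¾ + h/4)
p(10, -3)*O(-11) - 74 = 9*(¾ + (¼)*(-11)) - 74 = 9*(¾ - 11/4) - 74 = 9*(-2) - 74 = -18 - 74 = -92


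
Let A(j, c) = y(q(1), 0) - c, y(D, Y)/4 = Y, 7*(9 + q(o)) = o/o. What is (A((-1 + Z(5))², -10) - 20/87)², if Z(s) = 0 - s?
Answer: 722500/7569 ≈ 95.455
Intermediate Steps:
Z(s) = -s
q(o) = -62/7 (q(o) = -9 + (o/o)/7 = -9 + (⅐)*1 = -9 + ⅐ = -62/7)
y(D, Y) = 4*Y
A(j, c) = -c (A(j, c) = 4*0 - c = 0 - c = -c)
(A((-1 + Z(5))², -10) - 20/87)² = (-1*(-10) - 20/87)² = (10 - 20*1/87)² = (10 - 20/87)² = (850/87)² = 722500/7569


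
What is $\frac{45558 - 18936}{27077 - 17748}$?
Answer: $\frac{26622}{9329} \approx 2.8537$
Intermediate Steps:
$\frac{45558 - 18936}{27077 - 17748} = \frac{26622}{9329}$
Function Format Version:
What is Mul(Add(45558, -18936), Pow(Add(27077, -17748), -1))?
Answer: Rational(26622, 9329) ≈ 2.8537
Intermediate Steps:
Mul(Add(45558, -18936), Pow(Add(27077, -17748), -1)) = Mul(26622, Pow(9329, -1)) = Mul(26622, Rational(1, 9329)) = Rational(26622, 9329)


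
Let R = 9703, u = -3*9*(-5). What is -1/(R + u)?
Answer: -1/9838 ≈ -0.00010165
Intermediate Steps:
u = 135 (u = -27*(-5) = 135)
-1/(R + u) = -1/(9703 + 135) = -1/9838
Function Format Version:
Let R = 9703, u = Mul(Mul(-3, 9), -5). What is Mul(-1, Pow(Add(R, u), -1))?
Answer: Rational(-1, 9838) ≈ -0.00010165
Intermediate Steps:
u = 135 (u = Mul(-27, -5) = 135)
Mul(-1, Pow(Add(R, u), -1)) = Mul(-1, Pow(Add(9703, 135), -1)) = Mul(-1, Pow(9838, -1)) = Mul(-1, Rational(1, 9838)) = Rational(-1, 9838)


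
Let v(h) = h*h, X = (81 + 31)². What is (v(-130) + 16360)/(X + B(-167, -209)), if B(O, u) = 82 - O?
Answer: 33260/12793 ≈ 2.5999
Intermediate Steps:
X = 12544 (X = 112² = 12544)
v(h) = h²
(v(-130) + 16360)/(X + B(-167, -209)) = ((-130)² + 16360)/(12544 + (82 - 1*(-167))) = (16900 + 16360)/(12544 + (82 + 167)) = 33260/(12544 + 249) = 33260/12793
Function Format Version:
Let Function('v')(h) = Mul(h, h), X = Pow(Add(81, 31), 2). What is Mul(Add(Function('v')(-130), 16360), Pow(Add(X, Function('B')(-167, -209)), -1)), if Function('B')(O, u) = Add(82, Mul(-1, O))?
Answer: Rational(33260, 12793) ≈ 2.5999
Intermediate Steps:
X = 12544 (X = Pow(112, 2) = 12544)
Function('v')(h) = Pow(h, 2)
Mul(Add(Function('v')(-130), 16360), Pow(Add(X, Function('B')(-167, -209)), -1)) = Mul(Add(Pow(-130, 2), 16360), Pow(Add(12544, Add(82, Mul(-1, -167))), -1)) = Mul(Add(16900, 16360), Pow(Add(12544, Add(82, 167)), -1)) = Mul(33260, Pow(Add(12544, 249), -1)) = Mul(33260, Pow(12793, -1)) = Mul(33260, Rational(1, 12793)) = Rational(33260, 12793)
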